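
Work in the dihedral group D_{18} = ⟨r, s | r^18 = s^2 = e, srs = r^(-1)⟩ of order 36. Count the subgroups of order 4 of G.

9

|G| = 36 and 4 | 36, so subgroups of order 4 are possible by Lagrange.
The subgroups of order 4 are: {e, r^9, rs, r^10s}; {e, r^9, r^2s, r^11s}; {e, r^9, r^3s, r^12s}; {e, r^9, r^4s, r^13s}; … (9 in all).
So G has 9 subgroups of order 4.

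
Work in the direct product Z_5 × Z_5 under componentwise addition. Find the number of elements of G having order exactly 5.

24

An element (a,b) has order lcm(ord(a), ord(b)); count pairs with lcm equal to 5.
Enumerating gives 24 such elements.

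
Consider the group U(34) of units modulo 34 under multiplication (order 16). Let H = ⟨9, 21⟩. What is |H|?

|⟨9⟩| = 8 and |⟨21⟩| = 4, so |H| is a multiple of lcm(8, 4) = 8 and divides |G| = 16.
Closing under the operation: H = {1, 9, 13, 15, 19, 21, 25, 33}, so |H| = 8.

8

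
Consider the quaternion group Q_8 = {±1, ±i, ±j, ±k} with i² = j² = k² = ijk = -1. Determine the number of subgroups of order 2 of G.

|G| = 8 and 2 | 8, so subgroups of order 2 are possible by Lagrange.
The subgroups of order 2 are: {1, -1}.
So G has 1 subgroup of order 2.

1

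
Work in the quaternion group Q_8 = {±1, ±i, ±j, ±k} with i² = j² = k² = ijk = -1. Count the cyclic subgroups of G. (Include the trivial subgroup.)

5

Each element a generates a cyclic subgroup ⟨a⟩; distinct elements may generate the same one (a cyclic group of order d has φ(d) generators).
Cyclic subgroups by order — order 1: 1; order 2: 1; order 4: 3.
Total: 5.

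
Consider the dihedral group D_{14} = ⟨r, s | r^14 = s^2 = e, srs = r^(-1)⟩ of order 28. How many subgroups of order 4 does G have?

7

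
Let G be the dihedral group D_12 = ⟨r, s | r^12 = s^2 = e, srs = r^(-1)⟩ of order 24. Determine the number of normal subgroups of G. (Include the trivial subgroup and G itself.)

G has 34 subgroups. Checking conjugation-invariance by order — order 1: 1/1 normal; order 2: 1/13 normal; order 3: 1/1 normal; order 4: 1/7 normal; order 6: 1/5 normal; order 8: 0/3 normal; order 12: 3/3 normal; order 24: 1/1 normal.
Total normal subgroups: 9.

9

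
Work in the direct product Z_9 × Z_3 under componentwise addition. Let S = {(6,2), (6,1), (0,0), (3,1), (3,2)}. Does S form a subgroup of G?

No

|S| = 5 does not divide |G| = 27, so by Lagrange S is not a subgroup.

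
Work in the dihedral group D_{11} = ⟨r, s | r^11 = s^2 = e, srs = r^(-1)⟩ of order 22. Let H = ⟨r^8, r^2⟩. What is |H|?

11

|⟨r^8⟩| = 11 and |⟨r^2⟩| = 11, so |H| is a multiple of lcm(11, 11) = 11 and divides |G| = 22.
Closing under the operation: H = {e, r, r^2, r^3, r^4, r^5, r^6, r^7, r^8, r^9, r^10}, so |H| = 11.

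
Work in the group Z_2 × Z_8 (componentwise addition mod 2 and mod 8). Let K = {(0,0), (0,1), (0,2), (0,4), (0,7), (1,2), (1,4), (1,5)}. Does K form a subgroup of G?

(0,2) ∈ K but its inverse (0,6) ∉ K, so K is not a subgroup.

No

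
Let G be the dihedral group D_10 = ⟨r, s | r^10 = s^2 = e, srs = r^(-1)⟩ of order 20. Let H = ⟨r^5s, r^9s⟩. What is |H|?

|⟨r^5s⟩| = 2 and |⟨r^9s⟩| = 2, so |H| is a multiple of lcm(2, 2) = 2 and divides |G| = 20.
Closing under the operation: H = {e, r^2, r^4, r^6, r^8, rs, r^3s, r^5s, r^7s, r^9s}, so |H| = 10.

10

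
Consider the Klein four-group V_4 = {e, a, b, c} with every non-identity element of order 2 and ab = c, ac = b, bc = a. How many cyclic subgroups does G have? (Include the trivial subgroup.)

4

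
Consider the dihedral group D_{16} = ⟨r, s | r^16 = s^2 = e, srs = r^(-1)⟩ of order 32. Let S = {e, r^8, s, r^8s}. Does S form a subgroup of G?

Yes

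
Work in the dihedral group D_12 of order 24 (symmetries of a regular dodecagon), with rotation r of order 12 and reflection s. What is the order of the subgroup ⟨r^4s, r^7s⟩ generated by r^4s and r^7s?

8

|⟨r^4s⟩| = 2 and |⟨r^7s⟩| = 2, so |H| is a multiple of lcm(2, 2) = 2 and divides |G| = 24.
Closing under the operation: H = {e, r^3, r^6, r^9, rs, r^4s, r^7s, r^10s}, so |H| = 8.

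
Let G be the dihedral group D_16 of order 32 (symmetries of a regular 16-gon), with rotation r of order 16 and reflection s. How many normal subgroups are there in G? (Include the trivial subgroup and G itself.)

8

G has 36 subgroups. Checking conjugation-invariance by order — order 1: 1/1 normal; order 2: 1/17 normal; order 4: 1/9 normal; order 8: 1/5 normal; order 16: 3/3 normal; order 32: 1/1 normal.
Total normal subgroups: 8.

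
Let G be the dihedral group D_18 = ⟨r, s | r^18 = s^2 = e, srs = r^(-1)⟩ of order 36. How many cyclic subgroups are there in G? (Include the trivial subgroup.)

Each element a generates a cyclic subgroup ⟨a⟩; distinct elements may generate the same one (a cyclic group of order d has φ(d) generators).
Cyclic subgroups by order — order 1: 1; order 2: 19; order 3: 1; order 6: 1; order 9: 1; order 18: 1.
Total: 24.

24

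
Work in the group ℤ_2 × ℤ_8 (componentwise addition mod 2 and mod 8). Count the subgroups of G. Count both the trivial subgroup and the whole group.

11

|G| = 16, so by Lagrange every subgroup order divides 16. Divisors: 1, 2, 4, 8, 16.
Subgroups by order — order 1: 1; order 2: 3; order 4: 3; order 8: 3; order 16: 1.
Total: 1 + 3 + 3 + 3 + 1 = 11.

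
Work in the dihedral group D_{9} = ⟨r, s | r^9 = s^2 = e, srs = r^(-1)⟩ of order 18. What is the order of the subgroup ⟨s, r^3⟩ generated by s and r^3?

|⟨s⟩| = 2 and |⟨r^3⟩| = 3, so |H| is a multiple of lcm(2, 3) = 6 and divides |G| = 18.
Closing under the operation: H = {e, r^3, r^6, s, r^3s, r^6s}, so |H| = 6.

6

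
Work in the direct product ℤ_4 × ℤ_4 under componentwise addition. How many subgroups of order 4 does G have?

|G| = 16 and 4 | 16, so subgroups of order 4 are possible by Lagrange.
The subgroups of order 4 are: {(0,0), (0,1), (0,2), (0,3)}; {(0,0), (0,2), (2,0), (2,2)}; {(0,0), (0,2), (2,1), (2,3)}; {(0,0), (1,0), (2,0), (3,0)}; … (7 in all).
So G has 7 subgroups of order 4.

7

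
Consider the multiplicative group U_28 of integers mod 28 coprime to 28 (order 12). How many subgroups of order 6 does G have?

3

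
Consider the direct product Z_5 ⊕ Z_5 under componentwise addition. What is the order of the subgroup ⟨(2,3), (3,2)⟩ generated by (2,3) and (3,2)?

|⟨(2,3)⟩| = 5 and |⟨(3,2)⟩| = 5, so |H| is a multiple of lcm(5, 5) = 5 and divides |G| = 25.
Closing under the operation: H = {(0,0), (1,4), (2,3), (3,2), (4,1)}, so |H| = 5.

5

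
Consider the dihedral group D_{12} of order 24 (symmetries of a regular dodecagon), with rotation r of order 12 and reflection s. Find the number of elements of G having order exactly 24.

No element of G has order 24 (even though 24 | 24).

0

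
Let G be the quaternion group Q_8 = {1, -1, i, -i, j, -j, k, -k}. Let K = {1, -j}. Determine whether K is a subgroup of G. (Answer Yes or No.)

No

-j ∈ K but its inverse j ∉ K, so K is not a subgroup.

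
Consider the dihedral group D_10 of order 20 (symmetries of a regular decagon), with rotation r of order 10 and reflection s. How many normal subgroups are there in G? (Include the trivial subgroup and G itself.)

7

G has 22 subgroups. Checking conjugation-invariance by order — order 1: 1/1 normal; order 2: 1/11 normal; order 4: 0/5 normal; order 5: 1/1 normal; order 10: 3/3 normal; order 20: 1/1 normal.
Total normal subgroups: 7.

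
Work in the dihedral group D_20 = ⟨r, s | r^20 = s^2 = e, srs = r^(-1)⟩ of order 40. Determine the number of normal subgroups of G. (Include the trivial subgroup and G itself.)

9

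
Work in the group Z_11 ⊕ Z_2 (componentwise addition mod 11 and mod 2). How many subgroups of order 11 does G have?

|G| = 22 and 11 | 22, so subgroups of order 11 are possible by Lagrange.
The subgroups of order 11 are: {(0,0), (1,0), (2,0), (3,0), (4,0), (5,0), (6,0), (7,0), (8,0), (9,0), (10,0)}.
So G has 1 subgroup of order 11.

1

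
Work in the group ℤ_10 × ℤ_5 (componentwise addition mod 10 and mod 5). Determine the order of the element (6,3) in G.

The order of (6,3) in Z_10 × Z_5 is lcm(ord(6) in Z_10, ord(3) in Z_5).
ord(6) = 5 and ord(3) = 5, so |⟨(6,3)⟩| = lcm(5, 5) = 5.

5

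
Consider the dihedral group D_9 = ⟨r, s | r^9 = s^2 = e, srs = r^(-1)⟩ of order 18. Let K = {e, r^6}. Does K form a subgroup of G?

r^6 ∈ K but its inverse r^3 ∉ K, so K is not a subgroup.

No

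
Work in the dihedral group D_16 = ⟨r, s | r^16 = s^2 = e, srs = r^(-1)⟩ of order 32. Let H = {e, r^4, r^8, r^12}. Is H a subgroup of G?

Yes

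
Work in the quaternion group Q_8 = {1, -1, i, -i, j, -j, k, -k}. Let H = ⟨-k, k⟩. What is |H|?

4

|⟨-k⟩| = 4 and |⟨k⟩| = 4, so |H| is a multiple of lcm(4, 4) = 4 and divides |G| = 8.
Closing under the operation: H = {1, -1, k, -k}, so |H| = 4.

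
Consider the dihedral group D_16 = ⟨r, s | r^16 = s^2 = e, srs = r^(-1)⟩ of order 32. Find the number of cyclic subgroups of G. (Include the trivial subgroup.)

21

Each element a generates a cyclic subgroup ⟨a⟩; distinct elements may generate the same one (a cyclic group of order d has φ(d) generators).
Cyclic subgroups by order — order 1: 1; order 2: 17; order 4: 1; order 8: 1; order 16: 1.
Total: 21.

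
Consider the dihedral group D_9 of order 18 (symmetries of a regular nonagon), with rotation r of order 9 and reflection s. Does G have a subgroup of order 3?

Yes

3 | 18. A subgroup of order 3 is {e, r^3, r^6}.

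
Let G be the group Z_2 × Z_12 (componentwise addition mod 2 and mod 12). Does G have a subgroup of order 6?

6 | 24. A subgroup of order 6 is {(0,0), (0,2), (0,4), (0,6), (0,8), (0,10)}.

Yes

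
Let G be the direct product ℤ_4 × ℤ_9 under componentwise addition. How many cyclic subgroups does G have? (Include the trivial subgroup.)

9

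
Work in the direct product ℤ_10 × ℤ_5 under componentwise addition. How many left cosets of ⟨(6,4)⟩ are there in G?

|⟨(6,4)⟩| = 5 and |G| = 50.
By Lagrange, [G : H] = |G|/|H| = 50/5 = 10.

10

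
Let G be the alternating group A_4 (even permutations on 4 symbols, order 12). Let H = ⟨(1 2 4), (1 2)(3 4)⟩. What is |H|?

|⟨(1 2 4)⟩| = 3 and |⟨(1 2)(3 4)⟩| = 2, so |H| is a multiple of lcm(3, 2) = 6 and divides |G| = 12.
Closing {(1 2 4), (1 2)(3 4)} under the group operation gives all of G, so |H| = 12.

12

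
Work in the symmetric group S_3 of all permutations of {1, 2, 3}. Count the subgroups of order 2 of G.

|G| = 6 and 2 | 6, so subgroups of order 2 are possible by Lagrange.
The subgroups of order 2 are: {e, (1 2)}; {e, (1 3)}; {e, (2 3)}.
So G has 3 subgroups of order 2.

3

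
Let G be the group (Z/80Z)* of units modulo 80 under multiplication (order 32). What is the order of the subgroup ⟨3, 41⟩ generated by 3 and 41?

8

|⟨3⟩| = 4 and |⟨41⟩| = 2, so |H| is a multiple of lcm(4, 2) = 4 and divides |G| = 32.
Closing under the operation: H = {1, 3, 9, 27, 41, 43, 49, 67}, so |H| = 8.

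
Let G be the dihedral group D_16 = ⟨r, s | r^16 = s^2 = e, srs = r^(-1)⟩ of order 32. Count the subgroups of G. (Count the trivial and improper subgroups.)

36

|G| = 32, so by Lagrange every subgroup order divides 32. Divisors: 1, 2, 4, 8, 16, 32.
Subgroups by order — order 1: 1; order 2: 17; order 4: 9; order 8: 5; order 16: 3; order 32: 1.
Total: 1 + 17 + 9 + 5 + 3 + 1 = 36.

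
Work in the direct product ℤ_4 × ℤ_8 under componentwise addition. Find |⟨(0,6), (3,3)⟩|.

16

|⟨(0,6)⟩| = 4 and |⟨(3,3)⟩| = 8, so |H| is a multiple of lcm(4, 8) = 8 and divides |G| = 32.
Closing under the operation: H = {(0,0), (0,2), (0,4), (0,6), (1,1), (1,3), (1,5), (1,7), (2,0), (2,2), (2,4), (2,6), (3,1), (3,3), (3,5), (3,7)}, so |H| = 16.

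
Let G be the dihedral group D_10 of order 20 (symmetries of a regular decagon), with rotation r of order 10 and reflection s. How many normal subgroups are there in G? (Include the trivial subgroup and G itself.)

7

G has 22 subgroups. Checking conjugation-invariance by order — order 1: 1/1 normal; order 2: 1/11 normal; order 4: 0/5 normal; order 5: 1/1 normal; order 10: 3/3 normal; order 20: 1/1 normal.
Total normal subgroups: 7.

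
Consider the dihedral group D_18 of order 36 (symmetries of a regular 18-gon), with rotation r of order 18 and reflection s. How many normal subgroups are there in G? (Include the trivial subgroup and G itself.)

9

G has 45 subgroups. Checking conjugation-invariance by order — order 1: 1/1 normal; order 2: 1/19 normal; order 3: 1/1 normal; order 4: 0/9 normal; order 6: 1/7 normal; order 9: 1/1 normal; order 12: 0/3 normal; order 18: 3/3 normal; order 36: 1/1 normal.
Total normal subgroups: 9.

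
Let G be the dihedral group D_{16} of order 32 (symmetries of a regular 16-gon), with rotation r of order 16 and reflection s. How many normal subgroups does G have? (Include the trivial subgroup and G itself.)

8

G has 36 subgroups. Checking conjugation-invariance by order — order 1: 1/1 normal; order 2: 1/17 normal; order 4: 1/9 normal; order 8: 1/5 normal; order 16: 3/3 normal; order 32: 1/1 normal.
Total normal subgroups: 8.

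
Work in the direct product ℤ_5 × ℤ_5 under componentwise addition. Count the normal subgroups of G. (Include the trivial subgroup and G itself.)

G is abelian, so every subgroup is normal.
G has 8 subgroups in total, hence 8 normal subgroups.

8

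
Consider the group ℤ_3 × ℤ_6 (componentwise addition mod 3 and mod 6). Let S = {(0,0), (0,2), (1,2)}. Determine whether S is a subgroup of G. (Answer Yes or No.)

(0,2) ∈ S but its inverse (0,4) ∉ S, so S is not a subgroup.

No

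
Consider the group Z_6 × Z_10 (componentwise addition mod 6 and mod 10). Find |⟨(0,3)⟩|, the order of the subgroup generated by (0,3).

10

The order of (0,3) in Z_6 × Z_10 is lcm(ord(0) in Z_6, ord(3) in Z_10).
ord(0) = 1 and ord(3) = 10, so |⟨(0,3)⟩| = lcm(1, 10) = 10.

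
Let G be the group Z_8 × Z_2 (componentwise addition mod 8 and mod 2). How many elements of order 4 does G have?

An element (a,b) has order lcm(ord(a), ord(b)); count pairs with lcm equal to 4.
Enumerating gives 4 such elements.

4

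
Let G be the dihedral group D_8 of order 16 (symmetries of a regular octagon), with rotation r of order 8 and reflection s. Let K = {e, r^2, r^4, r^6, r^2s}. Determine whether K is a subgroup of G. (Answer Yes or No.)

No

|K| = 5 does not divide |G| = 16, so by Lagrange K is not a subgroup.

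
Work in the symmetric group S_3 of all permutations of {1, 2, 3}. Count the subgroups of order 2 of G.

3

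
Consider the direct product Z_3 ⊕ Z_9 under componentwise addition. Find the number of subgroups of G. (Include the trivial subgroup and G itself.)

|G| = 27, so by Lagrange every subgroup order divides 27. Divisors: 1, 3, 9, 27.
Subgroups by order — order 1: 1; order 3: 4; order 9: 4; order 27: 1.
Total: 1 + 4 + 4 + 1 = 10.

10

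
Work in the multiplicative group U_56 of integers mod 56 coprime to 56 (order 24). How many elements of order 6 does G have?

14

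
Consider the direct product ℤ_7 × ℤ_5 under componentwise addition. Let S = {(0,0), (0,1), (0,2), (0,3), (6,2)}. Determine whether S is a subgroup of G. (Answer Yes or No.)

No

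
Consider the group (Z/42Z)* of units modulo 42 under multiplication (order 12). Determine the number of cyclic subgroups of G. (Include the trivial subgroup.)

8

Group the elements of G by the cyclic subgroup they generate; each cyclic subgroup of order d accounts for φ(d) elements.
Cyclic subgroups by order — order 1: 1; order 2: 3; order 3: 1; order 6: 3.
Total: 8.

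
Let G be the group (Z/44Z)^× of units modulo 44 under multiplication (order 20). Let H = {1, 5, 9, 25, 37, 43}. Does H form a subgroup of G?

|H| = 6 does not divide |G| = 20, so by Lagrange H is not a subgroup.

No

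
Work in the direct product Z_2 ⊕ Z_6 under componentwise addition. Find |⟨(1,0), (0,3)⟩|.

4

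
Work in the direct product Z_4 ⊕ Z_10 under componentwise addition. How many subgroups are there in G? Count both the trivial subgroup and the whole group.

16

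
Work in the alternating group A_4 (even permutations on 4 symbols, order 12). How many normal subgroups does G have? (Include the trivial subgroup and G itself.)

3

G has 10 subgroups. Checking conjugation-invariance by order — order 1: 1/1 normal; order 2: 0/3 normal; order 3: 0/4 normal; order 4: 1/1 normal; order 12: 1/1 normal.
Total normal subgroups: 3.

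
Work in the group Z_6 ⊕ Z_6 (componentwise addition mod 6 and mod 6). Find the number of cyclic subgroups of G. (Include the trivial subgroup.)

Each element a generates a cyclic subgroup ⟨a⟩; distinct elements may generate the same one (a cyclic group of order d has φ(d) generators).
Cyclic subgroups by order — order 1: 1; order 2: 3; order 3: 4; order 6: 12.
Total: 20.

20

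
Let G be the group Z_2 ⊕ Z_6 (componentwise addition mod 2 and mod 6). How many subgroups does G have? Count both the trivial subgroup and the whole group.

10

|G| = 12, so by Lagrange every subgroup order divides 12. Divisors: 1, 2, 3, 4, 6, 12.
Subgroups by order — order 1: 1; order 2: 3; order 3: 1; order 4: 1; order 6: 3; order 12: 1.
Total: 1 + 3 + 1 + 1 + 3 + 1 = 10.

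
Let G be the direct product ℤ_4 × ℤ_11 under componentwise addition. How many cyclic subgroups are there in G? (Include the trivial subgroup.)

Group the elements of G by the cyclic subgroup they generate; each cyclic subgroup of order d accounts for φ(d) elements.
Cyclic subgroups by order — order 1: 1; order 2: 1; order 4: 1; order 11: 1; order 22: 1; order 44: 1.
Total: 6.

6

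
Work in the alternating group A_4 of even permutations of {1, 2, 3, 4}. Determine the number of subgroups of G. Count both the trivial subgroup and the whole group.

10

|G| = 12, so by Lagrange every subgroup order divides 12. Divisors: 1, 2, 3, 4, 6, 12.
Subgroups by order — order 1: 1; order 2: 3; order 3: 4; order 4: 1; order 6: 0; order 12: 1.
Total: 1 + 3 + 4 + 1 + 0 + 1 = 10.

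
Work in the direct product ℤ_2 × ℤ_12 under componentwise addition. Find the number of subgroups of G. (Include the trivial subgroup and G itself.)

16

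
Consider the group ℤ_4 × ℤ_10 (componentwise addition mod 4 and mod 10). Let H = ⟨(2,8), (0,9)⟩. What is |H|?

20

|⟨(2,8)⟩| = 10 and |⟨(0,9)⟩| = 10, so |H| is a multiple of lcm(10, 10) = 10 and divides |G| = 40.
Closing under the operation: H = {(0,0), (0,1), (0,2), (0,3), (0,4), (0,5), (0,6), (0,7), (0,8), (0,9), (2,0), (2,1), (2,2), (2,3), (2,4), (2,5), (2,6), (2,7), (2,8), (2,9)}, so |H| = 20.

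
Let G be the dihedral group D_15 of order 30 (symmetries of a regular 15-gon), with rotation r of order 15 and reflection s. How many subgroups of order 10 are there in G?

3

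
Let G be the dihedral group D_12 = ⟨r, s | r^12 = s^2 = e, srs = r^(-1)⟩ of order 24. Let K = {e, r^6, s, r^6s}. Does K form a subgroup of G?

Yes

|K| = 4 divides |G| = 24, consistent with Lagrange.
K contains the identity, every element's inverse is in K, and K is closed under ·: it is a subgroup.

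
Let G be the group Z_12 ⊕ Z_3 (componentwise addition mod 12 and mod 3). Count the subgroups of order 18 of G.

|G| = 36 and 18 | 36, so subgroups of order 18 are possible by Lagrange.
The subgroups of order 18 are: {(0,0), (0,1), (0,2), (2,0), (2,1), (2,2), (4,0), (4,1), (4,2), (6,0), (6,1), (6,2), (8,0), (8,1), (8,2), (10,0), (10,1), (10,2)}.
So G has 1 subgroup of order 18.

1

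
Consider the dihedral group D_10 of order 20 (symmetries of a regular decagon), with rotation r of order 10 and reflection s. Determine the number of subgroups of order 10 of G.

|G| = 20 and 10 | 20, so subgroups of order 10 are possible by Lagrange.
The subgroups of order 10 are: {e, r, r^2, r^3, r^4, r^5, r^6, r^7, r^8, r^9}; {e, r^2, r^4, r^6, r^8, s, r^2s, r^4s, r^6s, r^8s}; {e, r^2, r^4, r^6, r^8, rs, r^3s, r^5s, r^7s, r^9s}.
So G has 3 subgroups of order 10.

3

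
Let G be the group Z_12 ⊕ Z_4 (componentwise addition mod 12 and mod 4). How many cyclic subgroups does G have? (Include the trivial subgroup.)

20

Each element a generates a cyclic subgroup ⟨a⟩; distinct elements may generate the same one (a cyclic group of order d has φ(d) generators).
Cyclic subgroups by order — order 1: 1; order 2: 3; order 3: 1; order 4: 6; order 6: 3; order 12: 6.
Total: 20.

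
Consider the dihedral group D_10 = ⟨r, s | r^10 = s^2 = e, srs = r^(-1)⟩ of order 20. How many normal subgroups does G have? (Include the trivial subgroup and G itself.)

7

G has 22 subgroups. Checking conjugation-invariance by order — order 1: 1/1 normal; order 2: 1/11 normal; order 4: 0/5 normal; order 5: 1/1 normal; order 10: 3/3 normal; order 20: 1/1 normal.
Total normal subgroups: 7.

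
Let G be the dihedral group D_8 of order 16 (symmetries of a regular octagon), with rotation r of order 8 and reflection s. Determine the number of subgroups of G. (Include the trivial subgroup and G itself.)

19

|G| = 16, so by Lagrange every subgroup order divides 16. Divisors: 1, 2, 4, 8, 16.
Subgroups by order — order 1: 1; order 2: 9; order 4: 5; order 8: 3; order 16: 1.
Total: 1 + 9 + 5 + 3 + 1 = 19.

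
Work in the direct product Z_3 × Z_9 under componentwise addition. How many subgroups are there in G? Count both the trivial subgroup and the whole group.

10

|G| = 27, so by Lagrange every subgroup order divides 27. Divisors: 1, 3, 9, 27.
Subgroups by order — order 1: 1; order 3: 4; order 9: 4; order 27: 1.
Total: 1 + 4 + 4 + 1 = 10.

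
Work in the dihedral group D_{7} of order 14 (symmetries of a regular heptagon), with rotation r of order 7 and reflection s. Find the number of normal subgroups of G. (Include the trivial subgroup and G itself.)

3

G has 10 subgroups. Checking conjugation-invariance by order — order 1: 1/1 normal; order 2: 0/7 normal; order 7: 1/1 normal; order 14: 1/1 normal.
Total normal subgroups: 3.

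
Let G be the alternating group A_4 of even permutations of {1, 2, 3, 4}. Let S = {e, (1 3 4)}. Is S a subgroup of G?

(1 3 4) ∈ S but its inverse (1 4 3) ∉ S, so S is not a subgroup.

No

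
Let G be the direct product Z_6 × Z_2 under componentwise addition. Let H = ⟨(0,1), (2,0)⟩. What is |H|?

|⟨(0,1)⟩| = 2 and |⟨(2,0)⟩| = 3, so |H| is a multiple of lcm(2, 3) = 6 and divides |G| = 12.
Closing under the operation: H = {(0,0), (0,1), (2,0), (2,1), (4,0), (4,1)}, so |H| = 6.

6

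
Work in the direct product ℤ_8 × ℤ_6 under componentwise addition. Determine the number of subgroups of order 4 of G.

|G| = 48 and 4 | 48, so subgroups of order 4 are possible by Lagrange.
The subgroups of order 4 are: {(0,0), (0,3), (4,0), (4,3)}; {(0,0), (2,0), (4,0), (6,0)}; {(0,0), (2,3), (4,0), (6,3)}.
So G has 3 subgroups of order 4.

3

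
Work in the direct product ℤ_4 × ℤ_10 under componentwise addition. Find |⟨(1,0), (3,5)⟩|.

8

|⟨(1,0)⟩| = 4 and |⟨(3,5)⟩| = 4, so |H| is a multiple of lcm(4, 4) = 4 and divides |G| = 40.
Closing under the operation: H = {(0,0), (0,5), (1,0), (1,5), (2,0), (2,5), (3,0), (3,5)}, so |H| = 8.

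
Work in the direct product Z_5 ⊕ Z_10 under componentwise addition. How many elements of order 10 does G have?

24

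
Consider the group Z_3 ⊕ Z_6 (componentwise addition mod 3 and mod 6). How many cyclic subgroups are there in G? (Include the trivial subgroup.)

Each element a generates a cyclic subgroup ⟨a⟩; distinct elements may generate the same one (a cyclic group of order d has φ(d) generators).
Cyclic subgroups by order — order 1: 1; order 2: 1; order 3: 4; order 6: 4.
Total: 10.

10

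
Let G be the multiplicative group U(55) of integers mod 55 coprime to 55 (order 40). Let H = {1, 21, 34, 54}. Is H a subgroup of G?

Yes

|H| = 4 divides |G| = 40, consistent with Lagrange.
H contains the identity, every element's inverse is in H, and H is closed under ·: it is a subgroup.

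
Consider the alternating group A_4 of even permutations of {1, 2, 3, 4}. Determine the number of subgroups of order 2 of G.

3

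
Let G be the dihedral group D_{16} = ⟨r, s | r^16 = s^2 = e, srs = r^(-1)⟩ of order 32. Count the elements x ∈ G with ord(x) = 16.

8

The elements of order 16 are: r, r^3, r^5, r^7, r^9, r^11, r^13, r^15.
That's 8.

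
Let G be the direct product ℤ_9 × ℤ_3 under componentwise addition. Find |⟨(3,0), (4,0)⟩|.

9

|⟨(3,0)⟩| = 3 and |⟨(4,0)⟩| = 9, so |H| is a multiple of lcm(3, 9) = 9 and divides |G| = 27.
Closing under the operation: H = {(0,0), (1,0), (2,0), (3,0), (4,0), (5,0), (6,0), (7,0), (8,0)}, so |H| = 9.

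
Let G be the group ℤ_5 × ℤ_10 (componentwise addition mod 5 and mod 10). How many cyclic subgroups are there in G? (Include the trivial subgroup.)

14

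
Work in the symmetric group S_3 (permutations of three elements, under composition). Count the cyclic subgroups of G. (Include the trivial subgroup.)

A cyclic subgroup of order d is generated by each of its φ(d) elements of order d, so the cyclic subgroups of order d number (#elements of order d)/φ(d).
Cyclic subgroups by order — order 1: 1; order 2: 3; order 3: 1.
Total: 5.

5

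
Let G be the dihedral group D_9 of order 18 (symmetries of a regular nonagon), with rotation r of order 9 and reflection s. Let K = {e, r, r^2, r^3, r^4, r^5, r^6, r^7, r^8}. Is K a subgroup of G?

|K| = 9 divides |G| = 18, consistent with Lagrange.
K contains the identity, every element's inverse is in K, and K is closed under ·: it is a subgroup.
In fact K = ⟨r^4⟩.

Yes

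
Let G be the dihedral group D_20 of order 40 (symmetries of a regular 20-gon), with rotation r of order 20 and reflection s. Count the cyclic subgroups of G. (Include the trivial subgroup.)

Each element a generates a cyclic subgroup ⟨a⟩; distinct elements may generate the same one (a cyclic group of order d has φ(d) generators).
Cyclic subgroups by order — order 1: 1; order 2: 21; order 4: 1; order 5: 1; order 10: 1; order 20: 1.
Total: 26.

26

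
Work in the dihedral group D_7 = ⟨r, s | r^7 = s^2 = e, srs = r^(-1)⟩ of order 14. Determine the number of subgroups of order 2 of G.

7

|G| = 14 and 2 | 14, so subgroups of order 2 are possible by Lagrange.
The subgroups of order 2 are: {e, r^2s}; {e, r^3s}; {e, r^4s}; {e, r^5s}; … (7 in all).
So G has 7 subgroups of order 2.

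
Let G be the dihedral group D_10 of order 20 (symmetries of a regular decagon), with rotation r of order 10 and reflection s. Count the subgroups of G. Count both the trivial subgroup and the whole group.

|G| = 20, so by Lagrange every subgroup order divides 20. Divisors: 1, 2, 4, 5, 10, 20.
Subgroups by order — order 1: 1; order 2: 11; order 4: 5; order 5: 1; order 10: 3; order 20: 1.
Total: 1 + 11 + 5 + 1 + 3 + 1 = 22.

22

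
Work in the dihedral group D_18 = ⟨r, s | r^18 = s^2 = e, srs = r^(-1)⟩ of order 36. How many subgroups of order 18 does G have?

|G| = 36 and 18 | 36, so subgroups of order 18 are possible by Lagrange.
The subgroups of order 18 are: {e, r, r^2, r^3, r^4, r^5, r^6, r^7, r^8, r^9, r^10, r^11, r^12, r^13, r^14, r^15, r^16, r^17}; {e, r^2, r^4, r^6, r^8, r^10, r^12, r^14, r^16, s, r^2s, r^4s, r^6s, r^8s, r^10s, r^12s, r^14s, r^16s}; {e, r^2, r^4, r^6, r^8, r^10, r^12, r^14, r^16, rs, r^3s, r^5s, r^7s, r^9s, r^11s, r^13s, r^15s, r^17s}.
So G has 3 subgroups of order 18.

3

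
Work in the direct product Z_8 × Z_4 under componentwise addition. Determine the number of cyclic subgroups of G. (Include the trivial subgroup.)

Each element a generates a cyclic subgroup ⟨a⟩; distinct elements may generate the same one (a cyclic group of order d has φ(d) generators).
Cyclic subgroups by order — order 1: 1; order 2: 3; order 4: 6; order 8: 4.
Total: 14.

14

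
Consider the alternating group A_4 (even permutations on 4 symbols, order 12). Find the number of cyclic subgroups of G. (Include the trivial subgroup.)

8

A cyclic subgroup of order d is generated by each of its φ(d) elements of order d, so the cyclic subgroups of order d number (#elements of order d)/φ(d).
Cyclic subgroups by order — order 1: 1; order 2: 3; order 3: 4.
Total: 8.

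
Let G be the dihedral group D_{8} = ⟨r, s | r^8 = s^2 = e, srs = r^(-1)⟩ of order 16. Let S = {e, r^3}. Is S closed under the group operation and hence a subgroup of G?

No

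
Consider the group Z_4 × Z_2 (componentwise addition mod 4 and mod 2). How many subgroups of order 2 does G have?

|G| = 8 and 2 | 8, so subgroups of order 2 are possible by Lagrange.
The subgroups of order 2 are: {(0,0), (0,1)}; {(0,0), (2,0)}; {(0,0), (2,1)}.
So G has 3 subgroups of order 2.

3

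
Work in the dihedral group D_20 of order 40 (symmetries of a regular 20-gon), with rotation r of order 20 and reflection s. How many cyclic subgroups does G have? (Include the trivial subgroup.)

Group the elements of G by the cyclic subgroup they generate; each cyclic subgroup of order d accounts for φ(d) elements.
Cyclic subgroups by order — order 1: 1; order 2: 21; order 4: 1; order 5: 1; order 10: 1; order 20: 1.
Total: 26.

26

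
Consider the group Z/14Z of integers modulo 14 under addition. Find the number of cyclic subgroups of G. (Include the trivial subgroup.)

4

A cyclic subgroup of order d is generated by each of its φ(d) elements of order d, so the cyclic subgroups of order d number (#elements of order d)/φ(d).
Cyclic subgroups by order — order 1: 1; order 2: 1; order 7: 1; order 14: 1.
Total: 4.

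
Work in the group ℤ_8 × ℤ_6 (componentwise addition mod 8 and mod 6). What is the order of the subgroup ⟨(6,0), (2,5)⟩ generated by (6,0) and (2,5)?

24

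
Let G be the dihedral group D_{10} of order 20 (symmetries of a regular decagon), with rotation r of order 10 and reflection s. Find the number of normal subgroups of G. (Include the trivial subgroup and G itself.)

G has 22 subgroups. Checking conjugation-invariance by order — order 1: 1/1 normal; order 2: 1/11 normal; order 4: 0/5 normal; order 5: 1/1 normal; order 10: 3/3 normal; order 20: 1/1 normal.
Total normal subgroups: 7.

7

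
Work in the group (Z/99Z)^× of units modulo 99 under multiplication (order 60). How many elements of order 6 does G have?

6

The elements of order 6 are: 23, 32, 43, 56, 65, 76.
That's 6.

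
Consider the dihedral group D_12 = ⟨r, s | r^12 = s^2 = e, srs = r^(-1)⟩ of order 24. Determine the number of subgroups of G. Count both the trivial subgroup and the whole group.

|G| = 24, so by Lagrange every subgroup order divides 24. Divisors: 1, 2, 3, 4, 6, 8, 12, 24.
Subgroups by order — order 1: 1; order 2: 13; order 3: 1; order 4: 7; order 6: 5; order 8: 3; order 12: 3; order 24: 1.
Total: 1 + 13 + 1 + 7 + 5 + 3 + 3 + 1 = 34.

34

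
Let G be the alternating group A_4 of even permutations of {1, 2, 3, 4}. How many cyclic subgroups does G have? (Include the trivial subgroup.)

8

Each element a generates a cyclic subgroup ⟨a⟩; distinct elements may generate the same one (a cyclic group of order d has φ(d) generators).
Cyclic subgroups by order — order 1: 1; order 2: 3; order 3: 4.
Total: 8.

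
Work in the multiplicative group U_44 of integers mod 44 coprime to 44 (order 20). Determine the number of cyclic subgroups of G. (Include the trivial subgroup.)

Group the elements of G by the cyclic subgroup they generate; each cyclic subgroup of order d accounts for φ(d) elements.
Cyclic subgroups by order — order 1: 1; order 2: 3; order 5: 1; order 10: 3.
Total: 8.

8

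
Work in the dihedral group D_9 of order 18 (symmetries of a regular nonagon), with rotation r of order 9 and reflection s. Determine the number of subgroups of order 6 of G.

|G| = 18 and 6 | 18, so subgroups of order 6 are possible by Lagrange.
The subgroups of order 6 are: {e, r^3, r^6, r^2s, r^5s, r^8s}; {e, r^3, r^6, s, r^3s, r^6s}; {e, r^3, r^6, rs, r^4s, r^7s}.
So G has 3 subgroups of order 6.

3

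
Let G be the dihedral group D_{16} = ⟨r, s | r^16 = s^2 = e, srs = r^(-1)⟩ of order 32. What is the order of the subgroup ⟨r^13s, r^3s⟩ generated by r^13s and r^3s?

|⟨r^13s⟩| = 2 and |⟨r^3s⟩| = 2, so |H| is a multiple of lcm(2, 2) = 2 and divides |G| = 32.
Closing under the operation: H = {e, r^2, r^4, r^6, r^8, r^10, r^12, r^14, rs, r^3s, r^5s, r^7s, r^9s, r^11s, r^13s, r^15s}, so |H| = 16.

16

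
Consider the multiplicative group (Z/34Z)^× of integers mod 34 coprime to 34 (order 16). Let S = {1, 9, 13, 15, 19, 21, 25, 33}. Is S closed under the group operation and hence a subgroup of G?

Yes

|S| = 8 divides |G| = 16, consistent with Lagrange.
S contains the identity, every element's inverse is in S, and S is closed under ·: it is a subgroup.
In fact S = ⟨9⟩.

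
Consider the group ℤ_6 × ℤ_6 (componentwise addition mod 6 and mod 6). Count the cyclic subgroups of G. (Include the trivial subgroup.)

20

Group the elements of G by the cyclic subgroup they generate; each cyclic subgroup of order d accounts for φ(d) elements.
Cyclic subgroups by order — order 1: 1; order 2: 3; order 3: 4; order 6: 12.
Total: 20.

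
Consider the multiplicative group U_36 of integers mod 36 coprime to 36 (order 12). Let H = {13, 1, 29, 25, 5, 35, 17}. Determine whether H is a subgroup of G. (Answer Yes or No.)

|H| = 7 does not divide |G| = 12, so by Lagrange H is not a subgroup.

No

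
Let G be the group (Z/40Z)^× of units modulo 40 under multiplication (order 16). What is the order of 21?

Compute successive powers of 21 mod 40: 21, 1; 21^2 ≡ 1 (mod 40).
So |⟨21⟩| = 2.

2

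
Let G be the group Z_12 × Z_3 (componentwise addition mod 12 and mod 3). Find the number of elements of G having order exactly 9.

0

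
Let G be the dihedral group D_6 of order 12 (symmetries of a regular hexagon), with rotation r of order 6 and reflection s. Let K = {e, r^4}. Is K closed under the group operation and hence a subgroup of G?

No

r^4 ∈ K but its inverse r^2 ∉ K, so K is not a subgroup.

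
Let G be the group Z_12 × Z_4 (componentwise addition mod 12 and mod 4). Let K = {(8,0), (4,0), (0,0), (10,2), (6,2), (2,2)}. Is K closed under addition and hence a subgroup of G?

Yes

|K| = 6 divides |G| = 48, consistent with Lagrange.
K contains the identity, every element's inverse is in K, and K is closed under +: it is a subgroup.
In fact K = ⟨(10,2)⟩.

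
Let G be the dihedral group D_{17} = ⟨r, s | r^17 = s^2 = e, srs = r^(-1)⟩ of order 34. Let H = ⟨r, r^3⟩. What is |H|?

|⟨r⟩| = 17 and |⟨r^3⟩| = 17, so |H| is a multiple of lcm(17, 17) = 17 and divides |G| = 34.
Closing under the operation: H = {e, r, r^2, r^3, r^4, r^5, r^6, r^7, r^8, r^9, r^10, r^11, r^12, r^13, r^14, r^15, r^16}, so |H| = 17.

17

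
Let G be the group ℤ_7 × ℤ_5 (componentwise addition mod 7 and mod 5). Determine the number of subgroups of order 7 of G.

|G| = 35 and 7 | 35, so subgroups of order 7 are possible by Lagrange.
The subgroups of order 7 are: {(0,0), (1,0), (2,0), (3,0), (4,0), (5,0), (6,0)}.
So G has 1 subgroup of order 7.

1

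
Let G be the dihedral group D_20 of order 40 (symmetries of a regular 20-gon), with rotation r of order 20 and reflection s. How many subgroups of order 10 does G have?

5

|G| = 40 and 10 | 40, so subgroups of order 10 are possible by Lagrange.
The subgroups of order 10 are: {e, r^2, r^4, r^6, r^8, r^10, r^12, r^14, r^16, r^18}; {e, r^4, r^8, r^12, r^16, r^2s, r^6s, r^10s, r^14s, r^18s}; {e, r^4, r^8, r^12, r^16, r^3s, r^7s, r^11s, r^15s, r^19s}; {e, r^4, r^8, r^12, r^16, s, r^4s, r^8s, r^12s, r^16s}; … (5 in all).
So G has 5 subgroups of order 10.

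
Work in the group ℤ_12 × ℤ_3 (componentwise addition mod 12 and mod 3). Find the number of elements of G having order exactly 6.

An element (a,b) has order lcm(ord(a), ord(b)); count pairs with lcm equal to 6.
Enumerating gives 8 such elements.

8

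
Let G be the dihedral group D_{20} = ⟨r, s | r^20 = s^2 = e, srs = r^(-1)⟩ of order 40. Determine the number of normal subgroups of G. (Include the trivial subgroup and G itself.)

9

G has 48 subgroups. Checking conjugation-invariance by order — order 1: 1/1 normal; order 2: 1/21 normal; order 4: 1/11 normal; order 5: 1/1 normal; order 8: 0/5 normal; order 10: 1/5 normal; order 20: 3/3 normal; order 40: 1/1 normal.
Total normal subgroups: 9.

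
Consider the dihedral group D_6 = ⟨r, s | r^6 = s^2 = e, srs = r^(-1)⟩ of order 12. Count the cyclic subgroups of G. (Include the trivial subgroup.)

Group the elements of G by the cyclic subgroup they generate; each cyclic subgroup of order d accounts for φ(d) elements.
Cyclic subgroups by order — order 1: 1; order 2: 7; order 3: 1; order 6: 1.
Total: 10.

10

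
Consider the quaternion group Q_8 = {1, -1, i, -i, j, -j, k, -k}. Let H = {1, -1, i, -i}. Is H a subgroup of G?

|H| = 4 divides |G| = 8, consistent with Lagrange.
H contains the identity, every element's inverse is in H, and H is closed under ·: it is a subgroup.
In fact H = ⟨-i⟩.

Yes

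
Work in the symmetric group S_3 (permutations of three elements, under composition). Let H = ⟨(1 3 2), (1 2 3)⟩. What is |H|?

3

|⟨(1 3 2)⟩| = 3 and |⟨(1 2 3)⟩| = 3, so |H| is a multiple of lcm(3, 3) = 3 and divides |G| = 6.
Closing under the operation: H = {e, (1 2 3), (1 3 2)}, so |H| = 3.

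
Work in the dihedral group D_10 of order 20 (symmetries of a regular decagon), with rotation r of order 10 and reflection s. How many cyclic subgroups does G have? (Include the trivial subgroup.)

14

Each element a generates a cyclic subgroup ⟨a⟩; distinct elements may generate the same one (a cyclic group of order d has φ(d) generators).
Cyclic subgroups by order — order 1: 1; order 2: 11; order 5: 1; order 10: 1.
Total: 14.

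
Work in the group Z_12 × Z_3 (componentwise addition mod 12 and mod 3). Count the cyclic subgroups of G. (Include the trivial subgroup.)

Group the elements of G by the cyclic subgroup they generate; each cyclic subgroup of order d accounts for φ(d) elements.
Cyclic subgroups by order — order 1: 1; order 2: 1; order 3: 4; order 4: 1; order 6: 4; order 12: 4.
Total: 15.

15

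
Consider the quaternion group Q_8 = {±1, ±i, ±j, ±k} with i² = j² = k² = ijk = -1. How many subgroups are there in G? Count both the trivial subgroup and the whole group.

|G| = 8, so by Lagrange every subgroup order divides 8. Divisors: 1, 2, 4, 8.
Subgroups by order — order 1: 1; order 2: 1; order 4: 3; order 8: 1.
Total: 1 + 1 + 3 + 1 = 6.

6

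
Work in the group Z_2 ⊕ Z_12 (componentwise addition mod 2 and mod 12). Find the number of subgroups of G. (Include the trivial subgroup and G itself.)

|G| = 24, so by Lagrange every subgroup order divides 24. Divisors: 1, 2, 3, 4, 6, 8, 12, 24.
Subgroups by order — order 1: 1; order 2: 3; order 3: 1; order 4: 3; order 6: 3; order 8: 1; order 12: 3; order 24: 1.
Total: 1 + 3 + 1 + 3 + 3 + 1 + 3 + 1 = 16.

16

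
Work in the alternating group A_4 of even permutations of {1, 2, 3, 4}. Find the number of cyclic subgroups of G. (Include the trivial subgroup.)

Group the elements of G by the cyclic subgroup they generate; each cyclic subgroup of order d accounts for φ(d) elements.
Cyclic subgroups by order — order 1: 1; order 2: 3; order 3: 4.
Total: 8.

8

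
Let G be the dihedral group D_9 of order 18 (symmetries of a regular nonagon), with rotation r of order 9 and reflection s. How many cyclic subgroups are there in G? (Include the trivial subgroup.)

Group the elements of G by the cyclic subgroup they generate; each cyclic subgroup of order d accounts for φ(d) elements.
Cyclic subgroups by order — order 1: 1; order 2: 9; order 3: 1; order 9: 1.
Total: 12.

12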